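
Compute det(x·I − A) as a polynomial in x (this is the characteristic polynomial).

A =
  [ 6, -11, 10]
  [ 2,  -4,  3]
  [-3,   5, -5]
x^3 + 3*x^2 + 3*x + 1

Expanding det(x·I − A) (e.g. by cofactor expansion or by noting that A is similar to its Jordan form J, which has the same characteristic polynomial as A) gives
  χ_A(x) = x^3 + 3*x^2 + 3*x + 1
which factors as (x + 1)^3. The eigenvalues (with algebraic multiplicities) are λ = -1 with multiplicity 3.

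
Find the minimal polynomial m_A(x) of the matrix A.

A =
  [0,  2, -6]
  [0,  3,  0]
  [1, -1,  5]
x^3 - 8*x^2 + 21*x - 18

The characteristic polynomial is χ_A(x) = (x - 3)^2*(x - 2), so the eigenvalues are known. The minimal polynomial is
  m_A(x) = Π_λ (x − λ)^{k_λ}
where k_λ is the size of the *largest* Jordan block for λ (equivalently, the smallest k with (A − λI)^k v = 0 for every generalised eigenvector v of λ).

  λ = 2: largest Jordan block has size 1, contributing (x − 2)
  λ = 3: largest Jordan block has size 2, contributing (x − 3)^2

So m_A(x) = (x - 3)^2*(x - 2) = x^3 - 8*x^2 + 21*x - 18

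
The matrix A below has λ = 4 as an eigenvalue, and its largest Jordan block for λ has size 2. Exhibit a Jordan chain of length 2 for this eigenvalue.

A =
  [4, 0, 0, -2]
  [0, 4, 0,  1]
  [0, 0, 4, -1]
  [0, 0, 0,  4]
A Jordan chain for λ = 4 of length 2:
v_1 = (-2, 1, -1, 0)ᵀ
v_2 = (0, 0, 0, 1)ᵀ

Let N = A − (4)·I. We want v_2 with N^2 v_2 = 0 but N^1 v_2 ≠ 0; then v_{j-1} := N · v_j for j = 2, …, 2.

Pick v_2 = (0, 0, 0, 1)ᵀ.
Then v_1 = N · v_2 = (-2, 1, -1, 0)ᵀ.

Sanity check: (A − (4)·I) v_1 = (0, 0, 0, 0)ᵀ = 0. ✓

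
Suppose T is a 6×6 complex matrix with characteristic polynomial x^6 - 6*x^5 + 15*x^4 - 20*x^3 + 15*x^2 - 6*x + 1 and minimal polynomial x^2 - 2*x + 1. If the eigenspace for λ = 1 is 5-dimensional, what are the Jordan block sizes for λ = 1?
Block sizes for λ = 1: [2, 1, 1, 1, 1]

Step 1 — from the characteristic polynomial, algebraic multiplicity of λ = 1 is 6. From dim ker(T − (1)·I) = 5, there are exactly 5 Jordan blocks for λ = 1.
Step 2 — from the minimal polynomial, the factor (x − 1)^2 tells us the largest block for λ = 1 has size 2.
Step 3 — with total size 6, 5 blocks, and largest block 2, the block sizes (in nonincreasing order) are [2, 1, 1, 1, 1].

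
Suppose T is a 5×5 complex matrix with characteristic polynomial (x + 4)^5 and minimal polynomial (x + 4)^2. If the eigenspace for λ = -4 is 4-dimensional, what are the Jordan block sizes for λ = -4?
Block sizes for λ = -4: [2, 1, 1, 1]

Step 1 — from the characteristic polynomial, algebraic multiplicity of λ = -4 is 5. From dim ker(T − (-4)·I) = 4, there are exactly 4 Jordan blocks for λ = -4.
Step 2 — from the minimal polynomial, the factor (x + 4)^2 tells us the largest block for λ = -4 has size 2.
Step 3 — with total size 5, 4 blocks, and largest block 2, the block sizes (in nonincreasing order) are [2, 1, 1, 1].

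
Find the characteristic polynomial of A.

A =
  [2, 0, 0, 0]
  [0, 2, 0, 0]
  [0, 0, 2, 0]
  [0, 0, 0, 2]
x^4 - 8*x^3 + 24*x^2 - 32*x + 16

Expanding det(x·I − A) (e.g. by cofactor expansion or by noting that A is similar to its Jordan form J, which has the same characteristic polynomial as A) gives
  χ_A(x) = x^4 - 8*x^3 + 24*x^2 - 32*x + 16
which factors as (x - 2)^4. The eigenvalues (with algebraic multiplicities) are λ = 2 with multiplicity 4.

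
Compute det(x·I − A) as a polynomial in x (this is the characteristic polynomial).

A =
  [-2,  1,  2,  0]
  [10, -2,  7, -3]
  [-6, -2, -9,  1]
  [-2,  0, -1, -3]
x^4 + 16*x^3 + 96*x^2 + 256*x + 256

Expanding det(x·I − A) (e.g. by cofactor expansion or by noting that A is similar to its Jordan form J, which has the same characteristic polynomial as A) gives
  χ_A(x) = x^4 + 16*x^3 + 96*x^2 + 256*x + 256
which factors as (x + 4)^4. The eigenvalues (with algebraic multiplicities) are λ = -4 with multiplicity 4.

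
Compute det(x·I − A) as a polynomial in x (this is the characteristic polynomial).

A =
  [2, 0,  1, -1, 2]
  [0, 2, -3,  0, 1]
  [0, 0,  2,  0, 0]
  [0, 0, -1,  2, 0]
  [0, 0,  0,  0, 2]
x^5 - 10*x^4 + 40*x^3 - 80*x^2 + 80*x - 32

Expanding det(x·I − A) (e.g. by cofactor expansion or by noting that A is similar to its Jordan form J, which has the same characteristic polynomial as A) gives
  χ_A(x) = x^5 - 10*x^4 + 40*x^3 - 80*x^2 + 80*x - 32
which factors as (x - 2)^5. The eigenvalues (with algebraic multiplicities) are λ = 2 with multiplicity 5.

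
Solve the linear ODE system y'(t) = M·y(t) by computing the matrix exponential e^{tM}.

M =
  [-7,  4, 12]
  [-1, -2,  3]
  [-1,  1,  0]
e^{tM} =
  [-4*t*exp(-3*t) + exp(-3*t), 4*t*exp(-3*t), 12*t*exp(-3*t)]
  [-t*exp(-3*t), t*exp(-3*t) + exp(-3*t), 3*t*exp(-3*t)]
  [-t*exp(-3*t), t*exp(-3*t), 3*t*exp(-3*t) + exp(-3*t)]

Strategy: write M = P · J · P⁻¹ where J is a Jordan canonical form, so e^{tM} = P · e^{tJ} · P⁻¹, and e^{tJ} can be computed block-by-block.

M has Jordan form
J =
  [-3,  1,  0]
  [ 0, -3,  0]
  [ 0,  0, -3]
(up to reordering of blocks).

Per-block formulas:
  For a 1×1 block at λ = -3: exp(t · [-3]) = [e^(-3t)].
  For a 2×2 Jordan block J_2(-3): exp(t · J_2(-3)) = e^(-3t)·(I + t·N), where N is the 2×2 nilpotent shift.

After assembling e^{tJ} and conjugating by P, we get:

e^{tM} =
  [-4*t*exp(-3*t) + exp(-3*t), 4*t*exp(-3*t), 12*t*exp(-3*t)]
  [-t*exp(-3*t), t*exp(-3*t) + exp(-3*t), 3*t*exp(-3*t)]
  [-t*exp(-3*t), t*exp(-3*t), 3*t*exp(-3*t) + exp(-3*t)]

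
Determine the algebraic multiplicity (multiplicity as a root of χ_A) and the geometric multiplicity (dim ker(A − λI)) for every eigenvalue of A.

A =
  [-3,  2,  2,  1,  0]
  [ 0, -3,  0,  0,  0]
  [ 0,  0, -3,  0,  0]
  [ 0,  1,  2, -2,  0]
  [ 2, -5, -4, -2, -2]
λ = -3: alg = 3, geom = 2; λ = -2: alg = 2, geom = 2

Step 1 — factor the characteristic polynomial to read off the algebraic multiplicities:
  χ_A(x) = (x + 2)^2*(x + 3)^3

Step 2 — compute geometric multiplicities via the rank-nullity identity g(λ) = n − rank(A − λI):
  rank(A − (-3)·I) = 3, so dim ker(A − (-3)·I) = n − 3 = 2
  rank(A − (-2)·I) = 3, so dim ker(A − (-2)·I) = n − 3 = 2

Summary:
  λ = -3: algebraic multiplicity = 3, geometric multiplicity = 2
  λ = -2: algebraic multiplicity = 2, geometric multiplicity = 2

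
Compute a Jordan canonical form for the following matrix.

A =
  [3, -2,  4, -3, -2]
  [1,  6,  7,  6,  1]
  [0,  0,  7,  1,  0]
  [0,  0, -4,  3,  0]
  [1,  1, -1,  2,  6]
J_2(5) ⊕ J_2(5) ⊕ J_1(5)

The characteristic polynomial is
  det(x·I − A) = x^5 - 25*x^4 + 250*x^3 - 1250*x^2 + 3125*x - 3125 = (x - 5)^5

Eigenvalues and multiplicities (the geometric multiplicity of λ is n − rank(A − λI), which equals the number of Jordan blocks for λ):
  λ = 5: algebraic multiplicity = 5, geometric multiplicity = 3

Determining the block sizes for each eigenvalue:
  λ = 5: with am = 5 and gm = 3, the partition is not yet determined (e.g. several partitions of 5 into 3 parts exist). Let N = A − (5)·I. Computing rank(N^1) = 2, rank(N^2) = 0; the number of blocks of size ≥ j is rank(N^{j−1}) − rank(N^j), giving [3, 2]. So we have 2 block(s) of size 2, 1 block(s) of size 1 → block sizes [2, 2, 1]

Assembling the blocks gives a Jordan form
J =
  [5, 1, 0, 0, 0]
  [0, 5, 0, 0, 0]
  [0, 0, 5, 1, 0]
  [0, 0, 0, 5, 0]
  [0, 0, 0, 0, 5]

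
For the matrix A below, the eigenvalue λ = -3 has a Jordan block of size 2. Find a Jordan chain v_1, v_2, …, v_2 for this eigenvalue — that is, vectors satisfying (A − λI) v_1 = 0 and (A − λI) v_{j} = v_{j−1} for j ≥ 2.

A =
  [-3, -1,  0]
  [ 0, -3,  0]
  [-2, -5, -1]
A Jordan chain for λ = -3 of length 2:
v_1 = (1, 0, 1)ᵀ
v_2 = (2, -1, 0)ᵀ

Let N = A − (-3)·I. We want v_2 with N^2 v_2 = 0 but N^1 v_2 ≠ 0; then v_{j-1} := N · v_j for j = 2, …, 2.

Pick v_2 = (2, -1, 0)ᵀ.
Then v_1 = N · v_2 = (1, 0, 1)ᵀ.

Sanity check: (A − (-3)·I) v_1 = (0, 0, 0)ᵀ = 0. ✓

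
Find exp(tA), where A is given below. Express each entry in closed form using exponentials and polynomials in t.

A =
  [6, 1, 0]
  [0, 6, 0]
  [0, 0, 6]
e^{tA} =
  [exp(6*t), t*exp(6*t), 0]
  [0, exp(6*t), 0]
  [0, 0, exp(6*t)]

Strategy: write A = P · J · P⁻¹ where J is a Jordan canonical form, so e^{tA} = P · e^{tJ} · P⁻¹, and e^{tJ} can be computed block-by-block.

A has Jordan form
J =
  [6, 1, 0]
  [0, 6, 0]
  [0, 0, 6]
(up to reordering of blocks).

Per-block formulas:
  For a 2×2 Jordan block J_2(6): exp(t · J_2(6)) = e^(6t)·(I + t·N), where N is the 2×2 nilpotent shift.
  For a 1×1 block at λ = 6: exp(t · [6]) = [e^(6t)].

After assembling e^{tJ} and conjugating by P, we get:

e^{tA} =
  [exp(6*t), t*exp(6*t), 0]
  [0, exp(6*t), 0]
  [0, 0, exp(6*t)]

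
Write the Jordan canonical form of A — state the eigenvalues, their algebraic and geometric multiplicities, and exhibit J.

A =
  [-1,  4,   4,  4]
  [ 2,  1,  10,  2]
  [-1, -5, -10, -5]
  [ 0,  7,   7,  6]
J_3(-1) ⊕ J_1(-1)

The characteristic polynomial is
  det(x·I − A) = x^4 + 4*x^3 + 6*x^2 + 4*x + 1 = (x + 1)^4

Eigenvalues and multiplicities (the geometric multiplicity of λ is n − rank(A − λI), which equals the number of Jordan blocks for λ):
  λ = -1: algebraic multiplicity = 4, geometric multiplicity = 2

Determining the block sizes for each eigenvalue:
  λ = -1: with am = 4 and gm = 2, the partition is not yet determined (e.g. several partitions of 4 into 2 parts exist). Let N = A − (-1)·I. Computing rank(N^1) = 2, rank(N^2) = 1, rank(N^3) = 0; the number of blocks of size ≥ j is rank(N^{j−1}) − rank(N^j), giving [2, 1, 1]. So we have 1 block(s) of size 3, 1 block(s) of size 1 → block sizes [3, 1]

Assembling the blocks gives a Jordan form
J =
  [-1,  1,  0,  0]
  [ 0, -1,  1,  0]
  [ 0,  0, -1,  0]
  [ 0,  0,  0, -1]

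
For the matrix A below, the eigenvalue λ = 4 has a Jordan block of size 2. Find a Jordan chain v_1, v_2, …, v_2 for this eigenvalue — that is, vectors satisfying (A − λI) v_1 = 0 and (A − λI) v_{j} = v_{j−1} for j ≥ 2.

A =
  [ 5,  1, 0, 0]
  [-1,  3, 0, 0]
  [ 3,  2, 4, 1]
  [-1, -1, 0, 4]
A Jordan chain for λ = 4 of length 2:
v_1 = (1, -1, 3, -1)ᵀ
v_2 = (1, 0, 0, 0)ᵀ

Let N = A − (4)·I. We want v_2 with N^2 v_2 = 0 but N^1 v_2 ≠ 0; then v_{j-1} := N · v_j for j = 2, …, 2.

Pick v_2 = (1, 0, 0, 0)ᵀ.
Then v_1 = N · v_2 = (1, -1, 3, -1)ᵀ.

Sanity check: (A − (4)·I) v_1 = (0, 0, 0, 0)ᵀ = 0. ✓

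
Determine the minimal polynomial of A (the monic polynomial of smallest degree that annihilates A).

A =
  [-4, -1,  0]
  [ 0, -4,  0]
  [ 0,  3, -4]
x^2 + 8*x + 16

The characteristic polynomial is χ_A(x) = (x + 4)^3, so the eigenvalues are known. The minimal polynomial is
  m_A(x) = Π_λ (x − λ)^{k_λ}
where k_λ is the size of the *largest* Jordan block for λ (equivalently, the smallest k with (A − λI)^k v = 0 for every generalised eigenvector v of λ).

  λ = -4: largest Jordan block has size 2, contributing (x + 4)^2

So m_A(x) = (x + 4)^2 = x^2 + 8*x + 16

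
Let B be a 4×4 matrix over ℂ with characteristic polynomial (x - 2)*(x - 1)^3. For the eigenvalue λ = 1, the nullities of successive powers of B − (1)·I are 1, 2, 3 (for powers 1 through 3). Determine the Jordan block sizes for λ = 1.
Block sizes for λ = 1: [3]

From the dimensions of kernels of powers, the number of Jordan blocks of size at least j is d_j − d_{j−1} where d_j = dim ker(N^j) (with d_0 = 0). Computing the differences gives [1, 1, 1].
The number of blocks of size exactly k is (#blocks of size ≥ k) − (#blocks of size ≥ k + 1), so the partition is: 1 block(s) of size 3.
In nonincreasing order the block sizes are [3].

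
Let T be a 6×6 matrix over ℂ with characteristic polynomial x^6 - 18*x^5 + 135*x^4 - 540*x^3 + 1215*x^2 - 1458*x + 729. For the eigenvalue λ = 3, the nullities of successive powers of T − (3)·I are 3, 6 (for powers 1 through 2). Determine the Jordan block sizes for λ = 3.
Block sizes for λ = 3: [2, 2, 2]

From the dimensions of kernels of powers, the number of Jordan blocks of size at least j is d_j − d_{j−1} where d_j = dim ker(N^j) (with d_0 = 0). Computing the differences gives [3, 3].
The number of blocks of size exactly k is (#blocks of size ≥ k) − (#blocks of size ≥ k + 1), so the partition is: 3 block(s) of size 2.
In nonincreasing order the block sizes are [2, 2, 2].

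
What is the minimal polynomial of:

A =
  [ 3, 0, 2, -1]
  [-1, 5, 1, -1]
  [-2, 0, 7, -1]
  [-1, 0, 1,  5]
x^3 - 15*x^2 + 75*x - 125

The characteristic polynomial is χ_A(x) = (x - 5)^4, so the eigenvalues are known. The minimal polynomial is
  m_A(x) = Π_λ (x − λ)^{k_λ}
where k_λ is the size of the *largest* Jordan block for λ (equivalently, the smallest k with (A − λI)^k v = 0 for every generalised eigenvector v of λ).

  λ = 5: largest Jordan block has size 3, contributing (x − 5)^3

So m_A(x) = (x - 5)^3 = x^3 - 15*x^2 + 75*x - 125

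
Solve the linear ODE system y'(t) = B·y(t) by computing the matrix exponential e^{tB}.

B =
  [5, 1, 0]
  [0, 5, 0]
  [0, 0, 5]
e^{tB} =
  [exp(5*t), t*exp(5*t), 0]
  [0, exp(5*t), 0]
  [0, 0, exp(5*t)]

Strategy: write B = P · J · P⁻¹ where J is a Jordan canonical form, so e^{tB} = P · e^{tJ} · P⁻¹, and e^{tJ} can be computed block-by-block.

B has Jordan form
J =
  [5, 1, 0]
  [0, 5, 0]
  [0, 0, 5]
(up to reordering of blocks).

Per-block formulas:
  For a 2×2 Jordan block J_2(5): exp(t · J_2(5)) = e^(5t)·(I + t·N), where N is the 2×2 nilpotent shift.
  For a 1×1 block at λ = 5: exp(t · [5]) = [e^(5t)].

After assembling e^{tJ} and conjugating by P, we get:

e^{tB} =
  [exp(5*t), t*exp(5*t), 0]
  [0, exp(5*t), 0]
  [0, 0, exp(5*t)]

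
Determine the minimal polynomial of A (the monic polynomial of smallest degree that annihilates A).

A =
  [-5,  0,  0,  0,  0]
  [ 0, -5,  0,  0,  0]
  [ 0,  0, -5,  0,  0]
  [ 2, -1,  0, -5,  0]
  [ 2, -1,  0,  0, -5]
x^2 + 10*x + 25

The characteristic polynomial is χ_A(x) = (x + 5)^5, so the eigenvalues are known. The minimal polynomial is
  m_A(x) = Π_λ (x − λ)^{k_λ}
where k_λ is the size of the *largest* Jordan block for λ (equivalently, the smallest k with (A − λI)^k v = 0 for every generalised eigenvector v of λ).

  λ = -5: largest Jordan block has size 2, contributing (x + 5)^2

So m_A(x) = (x + 5)^2 = x^2 + 10*x + 25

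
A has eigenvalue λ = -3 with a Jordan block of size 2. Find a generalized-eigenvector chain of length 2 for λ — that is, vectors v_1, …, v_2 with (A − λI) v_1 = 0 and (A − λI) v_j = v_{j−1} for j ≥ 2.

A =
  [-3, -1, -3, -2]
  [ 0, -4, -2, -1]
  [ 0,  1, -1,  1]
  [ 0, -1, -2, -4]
A Jordan chain for λ = -3 of length 2:
v_1 = (-1, -1, 1, -1)ᵀ
v_2 = (0, 1, 0, 0)ᵀ

Let N = A − (-3)·I. We want v_2 with N^2 v_2 = 0 but N^1 v_2 ≠ 0; then v_{j-1} := N · v_j for j = 2, …, 2.

Pick v_2 = (0, 1, 0, 0)ᵀ.
Then v_1 = N · v_2 = (-1, -1, 1, -1)ᵀ.

Sanity check: (A − (-3)·I) v_1 = (0, 0, 0, 0)ᵀ = 0. ✓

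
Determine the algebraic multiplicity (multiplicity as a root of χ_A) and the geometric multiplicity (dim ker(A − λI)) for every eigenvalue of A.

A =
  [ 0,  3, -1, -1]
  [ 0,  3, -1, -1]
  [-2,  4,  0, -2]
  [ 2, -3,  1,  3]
λ = 0: alg = 1, geom = 1; λ = 2: alg = 3, geom = 2

Step 1 — factor the characteristic polynomial to read off the algebraic multiplicities:
  χ_A(x) = x*(x - 2)^3

Step 2 — compute geometric multiplicities via the rank-nullity identity g(λ) = n − rank(A − λI):
  rank(A − (0)·I) = 3, so dim ker(A − (0)·I) = n − 3 = 1
  rank(A − (2)·I) = 2, so dim ker(A − (2)·I) = n − 2 = 2

Summary:
  λ = 0: algebraic multiplicity = 1, geometric multiplicity = 1
  λ = 2: algebraic multiplicity = 3, geometric multiplicity = 2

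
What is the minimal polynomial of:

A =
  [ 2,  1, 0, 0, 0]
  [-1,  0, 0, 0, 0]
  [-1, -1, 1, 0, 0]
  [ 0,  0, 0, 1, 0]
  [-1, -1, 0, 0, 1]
x^2 - 2*x + 1

The characteristic polynomial is χ_A(x) = (x - 1)^5, so the eigenvalues are known. The minimal polynomial is
  m_A(x) = Π_λ (x − λ)^{k_λ}
where k_λ is the size of the *largest* Jordan block for λ (equivalently, the smallest k with (A − λI)^k v = 0 for every generalised eigenvector v of λ).

  λ = 1: largest Jordan block has size 2, contributing (x − 1)^2

So m_A(x) = (x - 1)^2 = x^2 - 2*x + 1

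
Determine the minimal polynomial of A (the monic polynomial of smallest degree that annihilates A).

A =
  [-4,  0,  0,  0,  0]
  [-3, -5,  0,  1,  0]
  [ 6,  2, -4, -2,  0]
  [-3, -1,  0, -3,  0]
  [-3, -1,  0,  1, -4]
x^2 + 8*x + 16

The characteristic polynomial is χ_A(x) = (x + 4)^5, so the eigenvalues are known. The minimal polynomial is
  m_A(x) = Π_λ (x − λ)^{k_λ}
where k_λ is the size of the *largest* Jordan block for λ (equivalently, the smallest k with (A − λI)^k v = 0 for every generalised eigenvector v of λ).

  λ = -4: largest Jordan block has size 2, contributing (x + 4)^2

So m_A(x) = (x + 4)^2 = x^2 + 8*x + 16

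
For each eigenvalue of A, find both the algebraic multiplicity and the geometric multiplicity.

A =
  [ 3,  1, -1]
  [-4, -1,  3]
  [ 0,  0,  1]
λ = 1: alg = 3, geom = 1

Step 1 — factor the characteristic polynomial to read off the algebraic multiplicities:
  χ_A(x) = (x - 1)^3

Step 2 — compute geometric multiplicities via the rank-nullity identity g(λ) = n − rank(A − λI):
  rank(A − (1)·I) = 2, so dim ker(A − (1)·I) = n − 2 = 1

Summary:
  λ = 1: algebraic multiplicity = 3, geometric multiplicity = 1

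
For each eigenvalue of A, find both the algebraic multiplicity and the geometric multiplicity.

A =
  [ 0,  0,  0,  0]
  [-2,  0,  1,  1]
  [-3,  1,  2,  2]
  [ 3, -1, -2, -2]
λ = 0: alg = 4, geom = 2

Step 1 — factor the characteristic polynomial to read off the algebraic multiplicities:
  χ_A(x) = x^4

Step 2 — compute geometric multiplicities via the rank-nullity identity g(λ) = n − rank(A − λI):
  rank(A − (0)·I) = 2, so dim ker(A − (0)·I) = n − 2 = 2

Summary:
  λ = 0: algebraic multiplicity = 4, geometric multiplicity = 2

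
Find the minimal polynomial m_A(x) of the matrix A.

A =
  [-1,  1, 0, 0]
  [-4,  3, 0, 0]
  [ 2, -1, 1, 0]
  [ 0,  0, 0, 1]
x^2 - 2*x + 1

The characteristic polynomial is χ_A(x) = (x - 1)^4, so the eigenvalues are known. The minimal polynomial is
  m_A(x) = Π_λ (x − λ)^{k_λ}
where k_λ is the size of the *largest* Jordan block for λ (equivalently, the smallest k with (A − λI)^k v = 0 for every generalised eigenvector v of λ).

  λ = 1: largest Jordan block has size 2, contributing (x − 1)^2

So m_A(x) = (x - 1)^2 = x^2 - 2*x + 1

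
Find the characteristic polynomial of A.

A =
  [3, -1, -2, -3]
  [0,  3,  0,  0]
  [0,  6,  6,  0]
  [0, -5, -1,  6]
x^4 - 18*x^3 + 117*x^2 - 324*x + 324

Expanding det(x·I − A) (e.g. by cofactor expansion or by noting that A is similar to its Jordan form J, which has the same characteristic polynomial as A) gives
  χ_A(x) = x^4 - 18*x^3 + 117*x^2 - 324*x + 324
which factors as (x - 6)^2*(x - 3)^2. The eigenvalues (with algebraic multiplicities) are λ = 3 with multiplicity 2, λ = 6 with multiplicity 2.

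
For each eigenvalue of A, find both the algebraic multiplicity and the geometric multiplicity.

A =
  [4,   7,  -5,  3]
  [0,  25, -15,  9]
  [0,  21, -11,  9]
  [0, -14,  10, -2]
λ = 4: alg = 4, geom = 3

Step 1 — factor the characteristic polynomial to read off the algebraic multiplicities:
  χ_A(x) = (x - 4)^4

Step 2 — compute geometric multiplicities via the rank-nullity identity g(λ) = n − rank(A − λI):
  rank(A − (4)·I) = 1, so dim ker(A − (4)·I) = n − 1 = 3

Summary:
  λ = 4: algebraic multiplicity = 4, geometric multiplicity = 3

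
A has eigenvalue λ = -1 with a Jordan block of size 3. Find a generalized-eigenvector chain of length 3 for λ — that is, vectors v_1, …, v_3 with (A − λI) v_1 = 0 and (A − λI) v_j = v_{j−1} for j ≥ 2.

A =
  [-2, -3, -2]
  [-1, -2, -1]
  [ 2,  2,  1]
A Jordan chain for λ = -1 of length 3:
v_1 = (2, 2, -4)ᵀ
v_2 = (-3, -1, 2)ᵀ
v_3 = (0, 1, 0)ᵀ

Let N = A − (-1)·I. We want v_3 with N^3 v_3 = 0 but N^2 v_3 ≠ 0; then v_{j-1} := N · v_j for j = 3, …, 2.

Pick v_3 = (0, 1, 0)ᵀ.
Then v_2 = N · v_3 = (-3, -1, 2)ᵀ.
Then v_1 = N · v_2 = (2, 2, -4)ᵀ.

Sanity check: (A − (-1)·I) v_1 = (0, 0, 0)ᵀ = 0. ✓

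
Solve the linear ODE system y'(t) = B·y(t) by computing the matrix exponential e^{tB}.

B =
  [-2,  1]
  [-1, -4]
e^{tB} =
  [t*exp(-3*t) + exp(-3*t), t*exp(-3*t)]
  [-t*exp(-3*t), -t*exp(-3*t) + exp(-3*t)]

Strategy: write B = P · J · P⁻¹ where J is a Jordan canonical form, so e^{tB} = P · e^{tJ} · P⁻¹, and e^{tJ} can be computed block-by-block.

B has Jordan form
J =
  [-3,  1]
  [ 0, -3]
(up to reordering of blocks).

Per-block formulas:
  For a 2×2 Jordan block J_2(-3): exp(t · J_2(-3)) = e^(-3t)·(I + t·N), where N is the 2×2 nilpotent shift.

After assembling e^{tJ} and conjugating by P, we get:

e^{tB} =
  [t*exp(-3*t) + exp(-3*t), t*exp(-3*t)]
  [-t*exp(-3*t), -t*exp(-3*t) + exp(-3*t)]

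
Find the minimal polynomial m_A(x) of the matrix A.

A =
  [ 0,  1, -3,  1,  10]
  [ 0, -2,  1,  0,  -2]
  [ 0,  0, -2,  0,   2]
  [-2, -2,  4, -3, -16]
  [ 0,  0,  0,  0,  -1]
x^4 + 7*x^3 + 18*x^2 + 20*x + 8

The characteristic polynomial is χ_A(x) = (x + 1)^2*(x + 2)^3, so the eigenvalues are known. The minimal polynomial is
  m_A(x) = Π_λ (x − λ)^{k_λ}
where k_λ is the size of the *largest* Jordan block for λ (equivalently, the smallest k with (A − λI)^k v = 0 for every generalised eigenvector v of λ).

  λ = -2: largest Jordan block has size 3, contributing (x + 2)^3
  λ = -1: largest Jordan block has size 1, contributing (x + 1)

So m_A(x) = (x + 1)*(x + 2)^3 = x^4 + 7*x^3 + 18*x^2 + 20*x + 8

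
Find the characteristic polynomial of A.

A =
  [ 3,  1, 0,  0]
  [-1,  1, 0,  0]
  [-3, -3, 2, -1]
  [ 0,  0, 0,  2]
x^4 - 8*x^3 + 24*x^2 - 32*x + 16

Expanding det(x·I − A) (e.g. by cofactor expansion or by noting that A is similar to its Jordan form J, which has the same characteristic polynomial as A) gives
  χ_A(x) = x^4 - 8*x^3 + 24*x^2 - 32*x + 16
which factors as (x - 2)^4. The eigenvalues (with algebraic multiplicities) are λ = 2 with multiplicity 4.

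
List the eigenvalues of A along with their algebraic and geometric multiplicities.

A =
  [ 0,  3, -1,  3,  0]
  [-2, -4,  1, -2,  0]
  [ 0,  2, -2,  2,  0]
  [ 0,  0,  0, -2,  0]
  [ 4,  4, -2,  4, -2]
λ = -2: alg = 5, geom = 3

Step 1 — factor the characteristic polynomial to read off the algebraic multiplicities:
  χ_A(x) = (x + 2)^5

Step 2 — compute geometric multiplicities via the rank-nullity identity g(λ) = n − rank(A − λI):
  rank(A − (-2)·I) = 2, so dim ker(A − (-2)·I) = n − 2 = 3

Summary:
  λ = -2: algebraic multiplicity = 5, geometric multiplicity = 3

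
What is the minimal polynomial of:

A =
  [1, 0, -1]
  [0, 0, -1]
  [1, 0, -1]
x^3

The characteristic polynomial is χ_A(x) = x^3, so the eigenvalues are known. The minimal polynomial is
  m_A(x) = Π_λ (x − λ)^{k_λ}
where k_λ is the size of the *largest* Jordan block for λ (equivalently, the smallest k with (A − λI)^k v = 0 for every generalised eigenvector v of λ).

  λ = 0: largest Jordan block has size 3, contributing (x − 0)^3

So m_A(x) = x^3 = x^3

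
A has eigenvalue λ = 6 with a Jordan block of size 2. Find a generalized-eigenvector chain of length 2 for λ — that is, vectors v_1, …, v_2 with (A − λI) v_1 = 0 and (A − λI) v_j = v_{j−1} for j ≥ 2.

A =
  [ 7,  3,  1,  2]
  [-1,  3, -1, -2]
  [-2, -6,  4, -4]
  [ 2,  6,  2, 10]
A Jordan chain for λ = 6 of length 2:
v_1 = (1, -1, -2, 2)ᵀ
v_2 = (1, 0, 0, 0)ᵀ

Let N = A − (6)·I. We want v_2 with N^2 v_2 = 0 but N^1 v_2 ≠ 0; then v_{j-1} := N · v_j for j = 2, …, 2.

Pick v_2 = (1, 0, 0, 0)ᵀ.
Then v_1 = N · v_2 = (1, -1, -2, 2)ᵀ.

Sanity check: (A − (6)·I) v_1 = (0, 0, 0, 0)ᵀ = 0. ✓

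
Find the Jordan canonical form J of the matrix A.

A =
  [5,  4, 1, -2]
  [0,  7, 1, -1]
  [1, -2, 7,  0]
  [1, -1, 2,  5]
J_2(6) ⊕ J_2(6)

The characteristic polynomial is
  det(x·I − A) = x^4 - 24*x^3 + 216*x^2 - 864*x + 1296 = (x - 6)^4

Eigenvalues and multiplicities (the geometric multiplicity of λ is n − rank(A − λI), which equals the number of Jordan blocks for λ):
  λ = 6: algebraic multiplicity = 4, geometric multiplicity = 2

Determining the block sizes for each eigenvalue:
  λ = 6: with am = 4 and gm = 2, the partition is not yet determined (e.g. several partitions of 4 into 2 parts exist). Let N = A − (6)·I. Computing rank(N^1) = 2, rank(N^2) = 0; the number of blocks of size ≥ j is rank(N^{j−1}) − rank(N^j), giving [2, 2]. So we have 2 block(s) of size 2 → block sizes [2, 2]

Assembling the blocks gives a Jordan form
J =
  [6, 1, 0, 0]
  [0, 6, 0, 0]
  [0, 0, 6, 1]
  [0, 0, 0, 6]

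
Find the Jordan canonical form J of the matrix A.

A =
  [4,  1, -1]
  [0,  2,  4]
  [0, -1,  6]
J_3(4)

The characteristic polynomial is
  det(x·I − A) = x^3 - 12*x^2 + 48*x - 64 = (x - 4)^3

Eigenvalues and multiplicities (the geometric multiplicity of λ is n − rank(A − λI), which equals the number of Jordan blocks for λ):
  λ = 4: algebraic multiplicity = 3, geometric multiplicity = 1

Determining the block sizes for each eigenvalue:
  λ = 4: one block (gm = 1), so the single block has size am = 3 → block sizes [3]

Assembling the blocks gives a Jordan form
J =
  [4, 1, 0]
  [0, 4, 1]
  [0, 0, 4]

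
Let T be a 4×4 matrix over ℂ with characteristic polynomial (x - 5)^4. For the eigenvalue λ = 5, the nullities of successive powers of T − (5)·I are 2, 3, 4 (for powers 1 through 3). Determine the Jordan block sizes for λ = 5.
Block sizes for λ = 5: [3, 1]

From the dimensions of kernels of powers, the number of Jordan blocks of size at least j is d_j − d_{j−1} where d_j = dim ker(N^j) (with d_0 = 0). Computing the differences gives [2, 1, 1].
The number of blocks of size exactly k is (#blocks of size ≥ k) − (#blocks of size ≥ k + 1), so the partition is: 1 block(s) of size 1, 1 block(s) of size 3.
In nonincreasing order the block sizes are [3, 1].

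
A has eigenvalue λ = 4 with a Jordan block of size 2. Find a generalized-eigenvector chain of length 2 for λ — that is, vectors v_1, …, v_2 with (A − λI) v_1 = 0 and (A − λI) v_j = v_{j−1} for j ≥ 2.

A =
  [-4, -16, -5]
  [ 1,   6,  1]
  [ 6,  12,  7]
A Jordan chain for λ = 4 of length 2:
v_1 = (2, -1, 0)ᵀ
v_2 = (1, 0, -2)ᵀ

Let N = A − (4)·I. We want v_2 with N^2 v_2 = 0 but N^1 v_2 ≠ 0; then v_{j-1} := N · v_j for j = 2, …, 2.

Pick v_2 = (1, 0, -2)ᵀ.
Then v_1 = N · v_2 = (2, -1, 0)ᵀ.

Sanity check: (A − (4)·I) v_1 = (0, 0, 0)ᵀ = 0. ✓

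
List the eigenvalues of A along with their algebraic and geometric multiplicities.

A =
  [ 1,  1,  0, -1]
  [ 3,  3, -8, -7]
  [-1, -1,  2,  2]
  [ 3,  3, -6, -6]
λ = 0: alg = 4, geom = 2

Step 1 — factor the characteristic polynomial to read off the algebraic multiplicities:
  χ_A(x) = x^4

Step 2 — compute geometric multiplicities via the rank-nullity identity g(λ) = n − rank(A − λI):
  rank(A − (0)·I) = 2, so dim ker(A − (0)·I) = n − 2 = 2

Summary:
  λ = 0: algebraic multiplicity = 4, geometric multiplicity = 2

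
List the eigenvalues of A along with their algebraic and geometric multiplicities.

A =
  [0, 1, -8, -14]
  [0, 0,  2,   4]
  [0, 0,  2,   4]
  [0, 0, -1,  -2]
λ = 0: alg = 4, geom = 2

Step 1 — factor the characteristic polynomial to read off the algebraic multiplicities:
  χ_A(x) = x^4

Step 2 — compute geometric multiplicities via the rank-nullity identity g(λ) = n − rank(A − λI):
  rank(A − (0)·I) = 2, so dim ker(A − (0)·I) = n − 2 = 2

Summary:
  λ = 0: algebraic multiplicity = 4, geometric multiplicity = 2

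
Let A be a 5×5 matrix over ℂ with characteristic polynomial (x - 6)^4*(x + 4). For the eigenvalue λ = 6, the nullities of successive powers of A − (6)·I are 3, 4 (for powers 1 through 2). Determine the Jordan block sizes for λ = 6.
Block sizes for λ = 6: [2, 1, 1]

From the dimensions of kernels of powers, the number of Jordan blocks of size at least j is d_j − d_{j−1} where d_j = dim ker(N^j) (with d_0 = 0). Computing the differences gives [3, 1].
The number of blocks of size exactly k is (#blocks of size ≥ k) − (#blocks of size ≥ k + 1), so the partition is: 2 block(s) of size 1, 1 block(s) of size 2.
In nonincreasing order the block sizes are [2, 1, 1].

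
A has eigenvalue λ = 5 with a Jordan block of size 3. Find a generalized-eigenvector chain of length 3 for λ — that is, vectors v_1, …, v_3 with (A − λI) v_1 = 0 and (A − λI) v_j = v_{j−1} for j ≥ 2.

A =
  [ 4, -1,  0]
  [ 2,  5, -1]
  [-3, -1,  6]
A Jordan chain for λ = 5 of length 3:
v_1 = (-1, 1, -2)ᵀ
v_2 = (-1, 2, -3)ᵀ
v_3 = (1, 0, 0)ᵀ

Let N = A − (5)·I. We want v_3 with N^3 v_3 = 0 but N^2 v_3 ≠ 0; then v_{j-1} := N · v_j for j = 3, …, 2.

Pick v_3 = (1, 0, 0)ᵀ.
Then v_2 = N · v_3 = (-1, 2, -3)ᵀ.
Then v_1 = N · v_2 = (-1, 1, -2)ᵀ.

Sanity check: (A − (5)·I) v_1 = (0, 0, 0)ᵀ = 0. ✓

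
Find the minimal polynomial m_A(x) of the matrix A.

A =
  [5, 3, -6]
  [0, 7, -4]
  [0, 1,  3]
x^2 - 10*x + 25

The characteristic polynomial is χ_A(x) = (x - 5)^3, so the eigenvalues are known. The minimal polynomial is
  m_A(x) = Π_λ (x − λ)^{k_λ}
where k_λ is the size of the *largest* Jordan block for λ (equivalently, the smallest k with (A − λI)^k v = 0 for every generalised eigenvector v of λ).

  λ = 5: largest Jordan block has size 2, contributing (x − 5)^2

So m_A(x) = (x - 5)^2 = x^2 - 10*x + 25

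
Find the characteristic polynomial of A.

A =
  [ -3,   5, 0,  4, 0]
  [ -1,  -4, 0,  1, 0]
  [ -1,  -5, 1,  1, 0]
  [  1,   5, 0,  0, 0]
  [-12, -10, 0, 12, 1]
x^5 + 5*x^4 - 5*x^3 - 25*x^2 + 40*x - 16

Expanding det(x·I − A) (e.g. by cofactor expansion or by noting that A is similar to its Jordan form J, which has the same characteristic polynomial as A) gives
  χ_A(x) = x^5 + 5*x^4 - 5*x^3 - 25*x^2 + 40*x - 16
which factors as (x - 1)^3*(x + 4)^2. The eigenvalues (with algebraic multiplicities) are λ = -4 with multiplicity 2, λ = 1 with multiplicity 3.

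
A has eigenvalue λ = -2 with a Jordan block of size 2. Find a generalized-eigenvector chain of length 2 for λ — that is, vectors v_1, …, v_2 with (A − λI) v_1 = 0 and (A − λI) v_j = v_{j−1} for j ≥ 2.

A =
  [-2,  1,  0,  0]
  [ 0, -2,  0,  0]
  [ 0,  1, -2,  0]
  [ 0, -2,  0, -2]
A Jordan chain for λ = -2 of length 2:
v_1 = (1, 0, 1, -2)ᵀ
v_2 = (0, 1, 0, 0)ᵀ

Let N = A − (-2)·I. We want v_2 with N^2 v_2 = 0 but N^1 v_2 ≠ 0; then v_{j-1} := N · v_j for j = 2, …, 2.

Pick v_2 = (0, 1, 0, 0)ᵀ.
Then v_1 = N · v_2 = (1, 0, 1, -2)ᵀ.

Sanity check: (A − (-2)·I) v_1 = (0, 0, 0, 0)ᵀ = 0. ✓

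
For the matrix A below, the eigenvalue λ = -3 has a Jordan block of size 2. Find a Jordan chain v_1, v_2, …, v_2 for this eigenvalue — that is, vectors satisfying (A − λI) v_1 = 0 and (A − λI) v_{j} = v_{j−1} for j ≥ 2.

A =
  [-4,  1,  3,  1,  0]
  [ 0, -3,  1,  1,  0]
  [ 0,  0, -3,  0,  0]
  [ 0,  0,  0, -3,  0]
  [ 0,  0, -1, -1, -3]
A Jordan chain for λ = -3 of length 2:
v_1 = (1, 1, 0, 0, -1)ᵀ
v_2 = (2, 0, 1, 0, 0)ᵀ

Let N = A − (-3)·I. We want v_2 with N^2 v_2 = 0 but N^1 v_2 ≠ 0; then v_{j-1} := N · v_j for j = 2, …, 2.

Pick v_2 = (2, 0, 1, 0, 0)ᵀ.
Then v_1 = N · v_2 = (1, 1, 0, 0, -1)ᵀ.

Sanity check: (A − (-3)·I) v_1 = (0, 0, 0, 0, 0)ᵀ = 0. ✓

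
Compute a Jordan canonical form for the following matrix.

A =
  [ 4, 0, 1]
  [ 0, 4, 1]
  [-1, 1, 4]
J_3(4)

The characteristic polynomial is
  det(x·I − A) = x^3 - 12*x^2 + 48*x - 64 = (x - 4)^3

Eigenvalues and multiplicities (the geometric multiplicity of λ is n − rank(A − λI), which equals the number of Jordan blocks for λ):
  λ = 4: algebraic multiplicity = 3, geometric multiplicity = 1

Determining the block sizes for each eigenvalue:
  λ = 4: one block (gm = 1), so the single block has size am = 3 → block sizes [3]

Assembling the blocks gives a Jordan form
J =
  [4, 1, 0]
  [0, 4, 1]
  [0, 0, 4]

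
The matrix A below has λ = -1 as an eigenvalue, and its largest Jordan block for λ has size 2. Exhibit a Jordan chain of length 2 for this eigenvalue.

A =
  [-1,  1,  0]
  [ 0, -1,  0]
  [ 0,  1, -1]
A Jordan chain for λ = -1 of length 2:
v_1 = (1, 0, 1)ᵀ
v_2 = (0, 1, 0)ᵀ

Let N = A − (-1)·I. We want v_2 with N^2 v_2 = 0 but N^1 v_2 ≠ 0; then v_{j-1} := N · v_j for j = 2, …, 2.

Pick v_2 = (0, 1, 0)ᵀ.
Then v_1 = N · v_2 = (1, 0, 1)ᵀ.

Sanity check: (A − (-1)·I) v_1 = (0, 0, 0)ᵀ = 0. ✓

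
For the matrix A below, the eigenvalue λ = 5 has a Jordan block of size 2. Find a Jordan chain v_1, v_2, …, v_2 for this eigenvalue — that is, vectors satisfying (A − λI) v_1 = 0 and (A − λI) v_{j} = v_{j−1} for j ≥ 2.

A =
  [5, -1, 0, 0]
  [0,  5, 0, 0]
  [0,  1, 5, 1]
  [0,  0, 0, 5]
A Jordan chain for λ = 5 of length 2:
v_1 = (-1, 0, 1, 0)ᵀ
v_2 = (0, 1, 0, 0)ᵀ

Let N = A − (5)·I. We want v_2 with N^2 v_2 = 0 but N^1 v_2 ≠ 0; then v_{j-1} := N · v_j for j = 2, …, 2.

Pick v_2 = (0, 1, 0, 0)ᵀ.
Then v_1 = N · v_2 = (-1, 0, 1, 0)ᵀ.

Sanity check: (A − (5)·I) v_1 = (0, 0, 0, 0)ᵀ = 0. ✓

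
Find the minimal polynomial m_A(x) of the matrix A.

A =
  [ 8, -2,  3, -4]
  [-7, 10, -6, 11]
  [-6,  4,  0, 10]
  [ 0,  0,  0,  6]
x^3 - 18*x^2 + 108*x - 216

The characteristic polynomial is χ_A(x) = (x - 6)^4, so the eigenvalues are known. The minimal polynomial is
  m_A(x) = Π_λ (x − λ)^{k_λ}
where k_λ is the size of the *largest* Jordan block for λ (equivalently, the smallest k with (A − λI)^k v = 0 for every generalised eigenvector v of λ).

  λ = 6: largest Jordan block has size 3, contributing (x − 6)^3

So m_A(x) = (x - 6)^3 = x^3 - 18*x^2 + 108*x - 216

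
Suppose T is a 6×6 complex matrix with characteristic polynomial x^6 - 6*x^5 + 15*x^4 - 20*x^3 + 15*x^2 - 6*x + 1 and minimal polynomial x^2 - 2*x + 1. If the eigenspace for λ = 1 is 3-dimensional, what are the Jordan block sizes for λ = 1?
Block sizes for λ = 1: [2, 2, 2]

Step 1 — from the characteristic polynomial, algebraic multiplicity of λ = 1 is 6. From dim ker(T − (1)·I) = 3, there are exactly 3 Jordan blocks for λ = 1.
Step 2 — from the minimal polynomial, the factor (x − 1)^2 tells us the largest block for λ = 1 has size 2.
Step 3 — with total size 6, 3 blocks, and largest block 2, the block sizes (in nonincreasing order) are [2, 2, 2].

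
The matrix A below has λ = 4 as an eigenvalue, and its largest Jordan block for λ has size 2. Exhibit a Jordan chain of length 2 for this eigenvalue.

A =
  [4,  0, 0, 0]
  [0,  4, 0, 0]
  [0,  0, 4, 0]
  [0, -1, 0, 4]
A Jordan chain for λ = 4 of length 2:
v_1 = (0, 0, 0, -1)ᵀ
v_2 = (0, 1, 0, 0)ᵀ

Let N = A − (4)·I. We want v_2 with N^2 v_2 = 0 but N^1 v_2 ≠ 0; then v_{j-1} := N · v_j for j = 2, …, 2.

Pick v_2 = (0, 1, 0, 0)ᵀ.
Then v_1 = N · v_2 = (0, 0, 0, -1)ᵀ.

Sanity check: (A − (4)·I) v_1 = (0, 0, 0, 0)ᵀ = 0. ✓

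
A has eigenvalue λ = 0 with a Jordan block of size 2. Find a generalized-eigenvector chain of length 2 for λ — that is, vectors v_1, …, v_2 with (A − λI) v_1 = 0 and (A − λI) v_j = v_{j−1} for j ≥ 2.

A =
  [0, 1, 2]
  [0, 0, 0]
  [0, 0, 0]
A Jordan chain for λ = 0 of length 2:
v_1 = (1, 0, 0)ᵀ
v_2 = (0, 1, 0)ᵀ

Let N = A − (0)·I. We want v_2 with N^2 v_2 = 0 but N^1 v_2 ≠ 0; then v_{j-1} := N · v_j for j = 2, …, 2.

Pick v_2 = (0, 1, 0)ᵀ.
Then v_1 = N · v_2 = (1, 0, 0)ᵀ.

Sanity check: (A − (0)·I) v_1 = (0, 0, 0)ᵀ = 0. ✓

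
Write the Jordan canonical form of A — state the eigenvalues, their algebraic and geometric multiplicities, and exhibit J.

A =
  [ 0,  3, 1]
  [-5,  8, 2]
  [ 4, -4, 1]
J_3(3)

The characteristic polynomial is
  det(x·I − A) = x^3 - 9*x^2 + 27*x - 27 = (x - 3)^3

Eigenvalues and multiplicities (the geometric multiplicity of λ is n − rank(A − λI), which equals the number of Jordan blocks for λ):
  λ = 3: algebraic multiplicity = 3, geometric multiplicity = 1

Determining the block sizes for each eigenvalue:
  λ = 3: one block (gm = 1), so the single block has size am = 3 → block sizes [3]

Assembling the blocks gives a Jordan form
J =
  [3, 1, 0]
  [0, 3, 1]
  [0, 0, 3]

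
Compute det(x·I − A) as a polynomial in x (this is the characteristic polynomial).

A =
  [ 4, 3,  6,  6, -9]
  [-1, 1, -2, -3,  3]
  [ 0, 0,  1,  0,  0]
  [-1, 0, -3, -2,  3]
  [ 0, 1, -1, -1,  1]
x^5 - 5*x^4 + 10*x^3 - 10*x^2 + 5*x - 1

Expanding det(x·I − A) (e.g. by cofactor expansion or by noting that A is similar to its Jordan form J, which has the same characteristic polynomial as A) gives
  χ_A(x) = x^5 - 5*x^4 + 10*x^3 - 10*x^2 + 5*x - 1
which factors as (x - 1)^5. The eigenvalues (with algebraic multiplicities) are λ = 1 with multiplicity 5.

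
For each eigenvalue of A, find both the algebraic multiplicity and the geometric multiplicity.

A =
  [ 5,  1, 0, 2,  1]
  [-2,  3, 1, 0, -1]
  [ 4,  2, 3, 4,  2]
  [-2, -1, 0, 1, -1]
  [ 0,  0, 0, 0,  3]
λ = 3: alg = 5, geom = 3

Step 1 — factor the characteristic polynomial to read off the algebraic multiplicities:
  χ_A(x) = (x - 3)^5

Step 2 — compute geometric multiplicities via the rank-nullity identity g(λ) = n − rank(A − λI):
  rank(A − (3)·I) = 2, so dim ker(A − (3)·I) = n − 2 = 3

Summary:
  λ = 3: algebraic multiplicity = 5, geometric multiplicity = 3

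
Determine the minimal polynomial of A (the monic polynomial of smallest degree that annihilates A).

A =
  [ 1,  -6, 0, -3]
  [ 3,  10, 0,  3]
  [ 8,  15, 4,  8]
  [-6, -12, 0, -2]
x^3 - 9*x^2 + 24*x - 16

The characteristic polynomial is χ_A(x) = (x - 4)^3*(x - 1), so the eigenvalues are known. The minimal polynomial is
  m_A(x) = Π_λ (x − λ)^{k_λ}
where k_λ is the size of the *largest* Jordan block for λ (equivalently, the smallest k with (A − λI)^k v = 0 for every generalised eigenvector v of λ).

  λ = 1: largest Jordan block has size 1, contributing (x − 1)
  λ = 4: largest Jordan block has size 2, contributing (x − 4)^2

So m_A(x) = (x - 4)^2*(x - 1) = x^3 - 9*x^2 + 24*x - 16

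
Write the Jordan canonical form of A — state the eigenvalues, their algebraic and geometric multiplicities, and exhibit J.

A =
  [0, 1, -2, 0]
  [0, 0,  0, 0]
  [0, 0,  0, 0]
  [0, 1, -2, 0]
J_2(0) ⊕ J_1(0) ⊕ J_1(0)

The characteristic polynomial is
  det(x·I − A) = x^4

Eigenvalues and multiplicities (the geometric multiplicity of λ is n − rank(A − λI), which equals the number of Jordan blocks for λ):
  λ = 0: algebraic multiplicity = 4, geometric multiplicity = 3

Determining the block sizes for each eigenvalue:
  λ = 0: 3 blocks summing to 4 forces exactly one block of size 2 and the rest size 1 → block sizes [2, 1, 1]

Assembling the blocks gives a Jordan form
J =
  [0, 1, 0, 0]
  [0, 0, 0, 0]
  [0, 0, 0, 0]
  [0, 0, 0, 0]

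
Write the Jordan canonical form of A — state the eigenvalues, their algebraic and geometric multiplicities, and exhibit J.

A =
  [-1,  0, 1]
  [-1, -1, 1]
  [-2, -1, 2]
J_3(0)

The characteristic polynomial is
  det(x·I − A) = x^3

Eigenvalues and multiplicities (the geometric multiplicity of λ is n − rank(A − λI), which equals the number of Jordan blocks for λ):
  λ = 0: algebraic multiplicity = 3, geometric multiplicity = 1

Determining the block sizes for each eigenvalue:
  λ = 0: one block (gm = 1), so the single block has size am = 3 → block sizes [3]

Assembling the blocks gives a Jordan form
J =
  [0, 1, 0]
  [0, 0, 1]
  [0, 0, 0]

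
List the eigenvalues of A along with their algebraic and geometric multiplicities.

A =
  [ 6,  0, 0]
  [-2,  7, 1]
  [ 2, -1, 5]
λ = 6: alg = 3, geom = 2

Step 1 — factor the characteristic polynomial to read off the algebraic multiplicities:
  χ_A(x) = (x - 6)^3

Step 2 — compute geometric multiplicities via the rank-nullity identity g(λ) = n − rank(A − λI):
  rank(A − (6)·I) = 1, so dim ker(A − (6)·I) = n − 1 = 2

Summary:
  λ = 6: algebraic multiplicity = 3, geometric multiplicity = 2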